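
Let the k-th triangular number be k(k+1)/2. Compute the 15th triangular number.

120

15·16/2 = 240/2 = 120.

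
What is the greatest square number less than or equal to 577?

Solve n² ≤ 577 for integer n.
n = 24 gives 576 ≤ 577, while n = 25 gives 625 > 577; so the answer is 576.

576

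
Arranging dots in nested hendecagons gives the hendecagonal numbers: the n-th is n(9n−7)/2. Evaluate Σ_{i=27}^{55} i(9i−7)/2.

Σ i(9i−7)/2 = (9Σi² − 7Σi) / 2 over i = 27..55.
Σi = 1540 − 351 = 1189 and Σi² = 56980 − 6201 = 50779.
(9·50779 − 7·1189) / 2 = 448688/2 = 224344.

224344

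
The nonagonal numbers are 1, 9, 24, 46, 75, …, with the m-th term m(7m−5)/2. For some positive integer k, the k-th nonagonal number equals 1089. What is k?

Set n(7n−5)/2 = 1089, giving 7n² − 5n − 2178 = 0.
So n = (5 + 247) / 14 = 252/14 = 18.

18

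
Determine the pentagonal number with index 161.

38801

The 161st pentagonal number is n(3n−1)/2 with n = 161.
161·(3·161 − 1)/2 = 161·482/2 = 161·241 = 38801.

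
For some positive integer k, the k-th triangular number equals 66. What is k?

Set n(n+1)/2 = 66, giving n² + n − 132 = 0.
The discriminant is 1 + 8·66 = 529, and √529 = 23.
So n = (-1 + 23) / 2 = 22/2 = 11.
Check: 11·12/2 = 66. ✓

11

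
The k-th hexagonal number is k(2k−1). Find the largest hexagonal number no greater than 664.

Solve n(2n−1) ≤ 664 for integer n.
n = 18 gives 630 ≤ 664, while n = 19 gives 703 > 664; so the answer is 630.

630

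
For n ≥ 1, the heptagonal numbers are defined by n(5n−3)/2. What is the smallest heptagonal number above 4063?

4141

Solve n(5n−3)/2 > 4063 for integer n.
The largest n with value ≤ 4063 is 40 (since 3940 ≤ 4063 < 4141), so the first above is n = 41, value 4141.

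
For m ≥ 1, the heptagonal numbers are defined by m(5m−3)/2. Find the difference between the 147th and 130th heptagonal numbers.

147·(5·147 − 3)/2 = 53802 and 130·(5·130 − 3)/2 = 42055.
Difference: 53802 − 42055 = 11747.

11747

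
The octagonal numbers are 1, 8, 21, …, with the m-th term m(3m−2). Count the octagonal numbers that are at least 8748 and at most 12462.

The n-th octagonal number is n(3n−2).
Smallest index with value ≥ 8748: n = 55 (giving 8965).
Largest index with value ≤ 12462: n = 64 (giving 12160).
Indices 55 through 64: 10 terms.

10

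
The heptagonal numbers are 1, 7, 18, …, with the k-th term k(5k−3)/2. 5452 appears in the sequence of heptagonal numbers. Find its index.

47

Set n(5n−3)/2 = 5452, giving 5n² − 3n − 10904 = 0.
The discriminant is 9 + 40·5452 = 218089, and √218089 = 467.
So n = (3 + 467) / 10 = 470/10 = 47.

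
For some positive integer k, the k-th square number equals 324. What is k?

18

We need n² = 324, so n = √324 = 18.
Check: 18² = 324. ✓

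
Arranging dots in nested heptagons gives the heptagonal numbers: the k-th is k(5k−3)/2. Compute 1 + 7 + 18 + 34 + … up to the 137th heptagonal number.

Σ i(5i−3)/2 = (5Σi² − 3Σi) / 2 over i = 1..137.
Σi = 9453 and Σi² = 866525.
(5·866525 − 3·9453) / 2 = 4304266/2 = 2152133.

2152133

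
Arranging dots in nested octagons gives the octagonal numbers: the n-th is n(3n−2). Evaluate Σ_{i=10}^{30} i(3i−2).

26670

Σ i(3i−2) = 3Σi² − 2Σi over i = 10..30.
Σi = 465 − 45 = 420 and Σi² = 9455 − 285 = 9170.
3·9170 − 2·420 = 26670.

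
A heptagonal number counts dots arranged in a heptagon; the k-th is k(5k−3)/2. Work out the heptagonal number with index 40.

3940

The 40th heptagonal number is n(5n−3)/2 with n = 40.
40·(5·40 − 3)/2 = 40·197/2 = 3940.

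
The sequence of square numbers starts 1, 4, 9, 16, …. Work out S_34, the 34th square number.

The 34th square number is n² with n = 34.
34² = 1156.

1156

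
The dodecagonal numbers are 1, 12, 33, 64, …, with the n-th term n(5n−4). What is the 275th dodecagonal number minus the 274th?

2741

Consecutive dodecagonal numbers differ by 10n − 9: here 10·275 − 9 = 2741.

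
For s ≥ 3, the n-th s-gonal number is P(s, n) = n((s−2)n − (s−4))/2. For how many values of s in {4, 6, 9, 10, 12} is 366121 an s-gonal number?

1

s = 4: P(4, 605) = 366025 and P(4, 606) = 367236; 366121 is not s-gonal.
s = 6: P(6, 428) = 365940 and P(6, 429) = 367653; 366121 is not s-gonal.
s = 9: P(9, 323) = 364344 and P(9, 324) = 366606; 366121 is not s-gonal.
s = 10: P(10, 302) = 363910 and P(10, 303) = 366327; 366121 is not s-gonal.
s = 12: P(12, 271) = 366121. ✓
Hits: s ∈ {12} → 1.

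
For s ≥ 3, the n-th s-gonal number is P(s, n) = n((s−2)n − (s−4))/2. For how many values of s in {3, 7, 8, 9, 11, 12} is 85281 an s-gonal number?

s = 3: P(3, 412) = 85078 and P(3, 413) = 85491; 85281 is not s-gonal.
s = 7: P(7, 184) = 84364 and P(7, 185) = 85285; 85281 is not s-gonal.
s = 8: P(8, 168) = 84336 and P(8, 169) = 85345; 85281 is not s-gonal.
s = 9: P(9, 156) = 84786 and P(9, 157) = 85879; 85281 is not s-gonal.
s = 11: P(11, 138) = 85215 and P(11, 139) = 86458; 85281 is not s-gonal.
s = 12: P(12, 131) = 85281. ✓
Hits: s ∈ {12} → 1.

1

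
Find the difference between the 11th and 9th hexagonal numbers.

78

11·(2·11 − 1) = 231 and 9·(2·9 − 1) = 153.
Difference: 231 − 153 = 78.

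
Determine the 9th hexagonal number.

The 9th hexagonal number is n(2n−1) with n = 9.
9·(2·9 − 1) = 9·17 = 153.

153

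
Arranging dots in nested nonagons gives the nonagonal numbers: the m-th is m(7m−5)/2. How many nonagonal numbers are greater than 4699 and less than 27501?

51

The n-th nonagonal number is n(7n−5)/2.
Smallest index with value > 4699: n = 38 (giving 4959).
Largest index with value < 27501: n = 88 (giving 26884).
Indices 38 through 88: 51 terms.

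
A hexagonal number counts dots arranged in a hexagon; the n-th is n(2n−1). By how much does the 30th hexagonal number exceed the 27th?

30·(2·30 − 1) = 1770 and 27·(2·27 − 1) = 1431.
Difference: 1770 − 1431 = 339.

339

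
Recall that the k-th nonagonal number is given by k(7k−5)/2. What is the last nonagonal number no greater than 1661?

Solve n(7n−5)/2 ≤ 1661 for integer n.
n = 22 gives 1639 ≤ 1661, while n = 23 gives 1794 > 1661; so the answer is 1639.

1639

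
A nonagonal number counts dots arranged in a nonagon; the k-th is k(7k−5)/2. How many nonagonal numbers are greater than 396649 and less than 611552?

81

The n-th nonagonal number is n(7n−5)/2.
Smallest index with value > 396649: n = 338 (giving 399009).
Largest index with value < 611552: n = 418 (giving 610489).
Indices 338 through 418: 81 terms.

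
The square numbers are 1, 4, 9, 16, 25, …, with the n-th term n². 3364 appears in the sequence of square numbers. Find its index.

We need n² = 3364, so n = √3364 = 58.
Check: 58² = 3364. ✓

58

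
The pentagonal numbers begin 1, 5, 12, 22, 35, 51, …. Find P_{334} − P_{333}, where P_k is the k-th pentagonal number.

1000

Consecutive pentagonal numbers differ by 3n − 2: here 3·334 − 2 = 1000.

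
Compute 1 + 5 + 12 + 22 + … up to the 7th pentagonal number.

Σ i(3i−1)/2 = (3Σi² − Σi) / 2 over i = 1..7.
Σi = 28 and Σi² = 140.
(3·140 − 1·28) / 2 = 392/2 = 196.

196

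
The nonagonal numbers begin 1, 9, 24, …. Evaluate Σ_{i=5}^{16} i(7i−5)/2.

Σ i(7i−5)/2 = (7Σi² − 5Σi) / 2 over i = 5..16.
Σi = 136 − 10 = 126 and Σi² = 1496 − 30 = 1466.
(7·1466 − 5·126) / 2 = 9632/2 = 4816.

4816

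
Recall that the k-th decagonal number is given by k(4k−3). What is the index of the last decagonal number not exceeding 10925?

Solve n(4n−3) ≤ 10925 for integer n.
n = 52 gives 10660 ≤ 10925, while n = 53 gives 11077 > 10925; so the answer is index 52.

52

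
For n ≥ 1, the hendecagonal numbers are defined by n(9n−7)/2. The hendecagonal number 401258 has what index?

Set n(9n−7)/2 = 401258, giving 9n² − 7n − 802516 = 0.
So n = (7 + 5375) / 18 = 5382/18 = 299.
Check: 299·(9·299 − 7)/2 = 401258. ✓

299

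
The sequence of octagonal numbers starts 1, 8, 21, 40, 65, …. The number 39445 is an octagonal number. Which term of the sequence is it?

Set n(3n−2) = 39445, giving 3n² − 2n − 39445 = 0.
So n = (2 + 688) / 6 = 690/6 = 115.
Check: 115·(3·115 − 2) = 39445. ✓

115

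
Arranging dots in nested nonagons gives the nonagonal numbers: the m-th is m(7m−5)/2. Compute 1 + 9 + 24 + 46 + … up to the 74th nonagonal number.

475450

Σ i(7i−5)/2 = (7Σi² − 5Σi) / 2 over i = 1..74.
Σi = 2775 and Σi² = 137825.
(7·137825 − 5·2775) / 2 = 950900/2 = 475450.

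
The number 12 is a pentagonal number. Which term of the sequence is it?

3

Set n(3n−1)/2 = 12, giving 3n² − n − 24 = 0.
The discriminant is 1 + 24·12 = 289, and √289 = 17.
So n = (1 + 17) / 6 = 18/6 = 3.
Check: 3·(3·3 − 1)/2 = 12. ✓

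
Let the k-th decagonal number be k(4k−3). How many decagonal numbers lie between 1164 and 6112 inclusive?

The n-th decagonal number is n(4n−3).
Smallest index with value ≥ 1164: n = 18 (giving 1242).
Largest index with value ≤ 6112: n = 39 (giving 5967).
Indices 18 through 39: 22 terms.

22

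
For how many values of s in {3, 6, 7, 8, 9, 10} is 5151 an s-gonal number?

2

s = 3: P(3, 101) = 5151. ✓
s = 6: P(6, 51) = 5151. ✓
s = 7: P(7, 45) = 4995 and P(7, 46) = 5221; 5151 is not s-gonal.
s = 8: P(8, 41) = 4961 and P(8, 42) = 5208; 5151 is not s-gonal.
s = 9: P(9, 38) = 4959 and P(9, 39) = 5226; 5151 is not s-gonal.
s = 10: P(10, 36) = 5076 and P(10, 37) = 5365; 5151 is not s-gonal.
Hits: s ∈ {3, 6} → 2.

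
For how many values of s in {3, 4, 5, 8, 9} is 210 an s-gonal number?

s = 3: P(3, 20) = 210. ✓
s = 4: P(4, 14) = 196 and P(4, 15) = 225; 210 is not s-gonal.
s = 5: P(5, 12) = 210. ✓
s = 8: P(8, 8) = 176 and P(8, 9) = 225; 210 is not s-gonal.
s = 9: P(9, 8) = 204 and P(9, 9) = 261; 210 is not s-gonal.
Hits: s ∈ {3, 5} → 2.

2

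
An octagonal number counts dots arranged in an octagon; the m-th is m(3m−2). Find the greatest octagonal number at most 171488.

170885

Solve n(3n−2) ≤ 171488 for integer n.
n = 239 gives 170885 ≤ 171488, while n = 240 gives 172320 > 171488; so the answer is 170885.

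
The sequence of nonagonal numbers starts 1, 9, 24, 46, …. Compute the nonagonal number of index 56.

The 56th nonagonal number is n(7n−5)/2 with n = 56.
56·(7·56 − 5)/2 = 56·387/2 = 10836.

10836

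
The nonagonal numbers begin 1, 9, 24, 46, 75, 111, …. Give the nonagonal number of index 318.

318·(7·318 − 5)/2 = 318·2221/2 = 353139.

353139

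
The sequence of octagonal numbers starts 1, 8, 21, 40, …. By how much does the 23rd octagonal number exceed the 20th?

381

23·(3·23 − 2) = 1541 and 20·(3·20 − 2) = 1160.
Difference: 1541 − 1160 = 381.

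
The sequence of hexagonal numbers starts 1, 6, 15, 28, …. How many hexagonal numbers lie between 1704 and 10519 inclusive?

The n-th hexagonal number is n(2n−1).
Smallest index with value ≥ 1704: n = 30 (giving 1770).
Largest index with value ≤ 10519: n = 72 (giving 10296).
Indices 30 through 72: 43 terms.

43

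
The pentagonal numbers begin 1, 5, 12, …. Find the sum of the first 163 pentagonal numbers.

2178658

Σ i(3i−1)/2 = (3Σi² − Σi) / 2 over i = 1..163.
Σi = 13366 and Σi² = 1456894.
(3·1456894 − 1·13366) / 2 = 4357316/2 = 2178658.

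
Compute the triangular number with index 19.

The 19th triangular number is n(n+1)/2 with n = 19.
19·20/2 = 380/2 = 190.

190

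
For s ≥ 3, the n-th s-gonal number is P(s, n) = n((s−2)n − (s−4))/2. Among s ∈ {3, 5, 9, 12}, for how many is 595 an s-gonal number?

s = 3: P(3, 34) = 595. ✓
s = 5: P(5, 20) = 590 and P(5, 21) = 651; 595 is not s-gonal.
s = 9: P(9, 13) = 559 and P(9, 14) = 651; 595 is not s-gonal.
s = 12: P(12, 11) = 561 and P(12, 12) = 672; 595 is not s-gonal.
Hits: s ∈ {3} → 1.

1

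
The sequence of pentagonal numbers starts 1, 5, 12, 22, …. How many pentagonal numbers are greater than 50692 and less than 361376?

The n-th pentagonal number is n(3n−1)/2.
Smallest index with value > 50692: n = 185 (giving 51245).
Largest index with value < 361376: n = 490 (giving 359905).
Indices 185 through 490: 306 terms.

306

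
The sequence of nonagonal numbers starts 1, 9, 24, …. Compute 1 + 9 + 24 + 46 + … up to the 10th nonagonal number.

1210

Σ i(7i−5)/2 = (7Σi² − 5Σi) / 2 over i = 1..10.
Σi = 55 and Σi² = 385.
(7·385 − 5·55) / 2 = 2420/2 = 1210.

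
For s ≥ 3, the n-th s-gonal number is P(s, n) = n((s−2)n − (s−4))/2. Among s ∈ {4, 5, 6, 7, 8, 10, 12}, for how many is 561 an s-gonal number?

s = 4: P(4, 23) = 529 and P(4, 24) = 576; 561 is not s-gonal.
s = 5: P(5, 19) = 532 and P(5, 20) = 590; 561 is not s-gonal.
s = 6: P(6, 17) = 561. ✓
s = 7: P(7, 15) = 540 and P(7, 16) = 616; 561 is not s-gonal.
s = 8: P(8, 14) = 560 and P(8, 15) = 645; 561 is not s-gonal.
s = 10: P(10, 12) = 540 and P(10, 13) = 637; 561 is not s-gonal.
s = 12: P(12, 11) = 561. ✓
Hits: s ∈ {6, 12} → 2.

2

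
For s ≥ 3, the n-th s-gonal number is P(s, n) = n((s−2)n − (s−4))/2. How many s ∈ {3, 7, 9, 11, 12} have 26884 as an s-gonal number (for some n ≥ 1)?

s = 3: P(3, 231) = 26796 and P(3, 232) = 27028; 26884 is not s-gonal.
s = 7: P(7, 104) = 26884. ✓
s = 9: P(9, 88) = 26884. ✓
s = 11: P(11, 77) = 26411 and P(11, 78) = 27105; 26884 is not s-gonal.
s = 12: P(12, 73) = 26353 and P(12, 74) = 27084; 26884 is not s-gonal.
Hits: s ∈ {7, 9} → 2.

2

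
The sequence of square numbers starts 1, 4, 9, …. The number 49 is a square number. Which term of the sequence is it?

7

We need n² = 49, so n = √49 = 7.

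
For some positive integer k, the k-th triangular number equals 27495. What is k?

234

Set n(n+1)/2 = 27495, giving n² + n − 54990 = 0.
The discriminant is 1 + 8·27495 = 219961, and √219961 = 469.
So n = (-1 + 469) / 2 = 468/2 = 234.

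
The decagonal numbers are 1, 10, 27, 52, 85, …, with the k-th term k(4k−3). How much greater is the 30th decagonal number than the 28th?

30·(4·30 − 3) = 3510 and 28·(4·28 − 3) = 3052.
Difference: 3510 − 3052 = 458.

458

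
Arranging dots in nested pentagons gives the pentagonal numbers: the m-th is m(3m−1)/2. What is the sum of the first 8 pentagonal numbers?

Σ i(3i−1)/2 = (3Σi² − Σi) / 2 over i = 1..8.
Σi = 36 and Σi² = 204.
(3·204 − 1·36) / 2 = 576/2 = 288.

288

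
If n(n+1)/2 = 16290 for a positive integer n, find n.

180

Set n(n+1)/2 = 16290, giving n² + n − 32580 = 0.
The discriminant is 1 + 8·16290 = 130321, and √130321 = 361.
So n = (-1 + 361) / 2 = 360/2 = 180.
Check: 180·181/2 = 16290. ✓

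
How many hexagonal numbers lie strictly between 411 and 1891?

The n-th hexagonal number is n(2n−1).
Smallest index with value > 411: n = 15 (giving 435).
Largest index with value < 1891: n = 30 (giving 1770).
Indices 15 through 30: 16 terms.

16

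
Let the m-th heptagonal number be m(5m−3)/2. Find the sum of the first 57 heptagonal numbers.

155933

Σ i(5i−3)/2 = (5Σi² − 3Σi) / 2 over i = 1..57.
Σi = 1653 and Σi² = 63365.
(5·63365 − 3·1653) / 2 = 311866/2 = 155933.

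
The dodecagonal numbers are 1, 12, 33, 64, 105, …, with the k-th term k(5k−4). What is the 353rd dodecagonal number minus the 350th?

353·(5·353 − 4) = 621633 and 350·(5·350 − 4) = 611100.
Difference: 621633 − 611100 = 10533.

10533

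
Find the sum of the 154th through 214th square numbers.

Σ_{i=154}^{214} i² = 3289715 − 1205589 = 2084126.

2084126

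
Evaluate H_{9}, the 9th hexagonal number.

The 9th hexagonal number is n(2n−1) with n = 9.
9·(2·9 − 1) = 9·17 = 153.

153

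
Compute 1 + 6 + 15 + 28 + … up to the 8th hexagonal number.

372

Σ i(2i−1) = 2Σi² − Σi over i = 1..8.
Σi = 36 and Σi² = 204.
2·204 − 1·36 = 372.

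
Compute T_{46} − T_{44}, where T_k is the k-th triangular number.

91

46·47/2 = 1081 and 44·45/2 = 990.
Difference: 1081 − 990 = 91.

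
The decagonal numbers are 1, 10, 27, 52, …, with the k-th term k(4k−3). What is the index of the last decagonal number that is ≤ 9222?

48

Solve n(4n−3) ≤ 9222 for integer n.
n = 48 gives 9072 ≤ 9222, while n = 49 gives 9457 > 9222; so the answer is index 48.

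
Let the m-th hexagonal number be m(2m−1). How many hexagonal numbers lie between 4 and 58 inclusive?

4

The n-th hexagonal number is n(2n−1).
Smallest index with value ≥ 4: n = 2 (giving 6).
Largest index with value ≤ 58: n = 5 (giving 45).
Indices 2 through 5: 4 terms.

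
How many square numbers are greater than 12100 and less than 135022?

The n-th square number is n².
Smallest index with value > 12100: n = 111 (giving 12321).
Largest index with value < 135022: n = 367 (giving 134689).
Indices 111 through 367: 257 terms.

257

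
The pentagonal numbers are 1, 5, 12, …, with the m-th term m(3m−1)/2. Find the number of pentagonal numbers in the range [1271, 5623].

The n-th pentagonal number is n(3n−1)/2.
Smallest index with value ≥ 1271: n = 30 (giving 1335).
Largest index with value ≤ 5623: n = 61 (giving 5551).
Indices 30 through 61: 32 terms.

32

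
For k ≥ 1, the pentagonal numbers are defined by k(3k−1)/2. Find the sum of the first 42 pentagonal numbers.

Σ i(3i−1)/2 = (3Σi² − Σi) / 2 over i = 1..42.
Σi = 903 and Σi² = 25585.
(3·25585 − 1·903) / 2 = 75852/2 = 37926.

37926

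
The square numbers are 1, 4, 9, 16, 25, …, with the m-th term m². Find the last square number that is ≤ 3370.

Solve n² ≤ 3370 for integer n.
n = 58 gives 3364 ≤ 3370, while n = 59 gives 3481 > 3370; so the answer is 3364.

3364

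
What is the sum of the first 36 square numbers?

16206

Σ_{i=1}^{36} i² = 36·37·73/6 = 16206.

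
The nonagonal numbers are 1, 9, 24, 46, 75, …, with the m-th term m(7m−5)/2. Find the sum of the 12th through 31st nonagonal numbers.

Σ i(7i−5)/2 = (7Σi² − 5Σi) / 2 over i = 12..31.
Σi = 496 − 66 = 430 and Σi² = 10416 − 506 = 9910.
(7·9910 − 5·430) / 2 = 67220/2 = 33610.

33610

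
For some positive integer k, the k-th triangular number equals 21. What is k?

Set n(n+1)/2 = 21, giving n² + n − 42 = 0.
So n = (-1 + 13) / 2 = 12/2 = 6.

6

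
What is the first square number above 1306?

1369

Solve n² > 1306 for integer n.
The largest n with value ≤ 1306 is 36 (since 1296 ≤ 1306 < 1369), so the first above is n = 37, value 1369.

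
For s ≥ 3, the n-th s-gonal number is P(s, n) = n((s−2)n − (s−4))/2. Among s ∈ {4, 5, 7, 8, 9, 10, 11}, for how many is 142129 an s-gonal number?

1

s = 4: P(4, 377) = 142129. ✓
s = 5: P(5, 307) = 141220 and P(5, 308) = 142142; 142129 is not s-gonal.
s = 7: P(7, 238) = 141253 and P(7, 239) = 142444; 142129 is not s-gonal.
s = 8: P(8, 217) = 140833 and P(8, 218) = 142136; 142129 is not s-gonal.
s = 9: P(9, 201) = 140901 and P(9, 202) = 142309; 142129 is not s-gonal.
s = 10: P(10, 188) = 140812 and P(10, 189) = 142317; 142129 is not s-gonal.
s = 11: P(11, 178) = 141955 and P(11, 179) = 143558; 142129 is not s-gonal.
Hits: s ∈ {4} → 1.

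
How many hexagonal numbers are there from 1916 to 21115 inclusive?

The n-th hexagonal number is n(2n−1).
Smallest index with value ≥ 1916: n = 32 (giving 2016).
Largest index with value ≤ 21115: n = 103 (giving 21115).
Indices 32 through 103: 72 terms.

72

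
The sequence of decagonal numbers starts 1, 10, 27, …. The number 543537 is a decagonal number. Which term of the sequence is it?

Set n(4n−3) = 543537, giving 4n² − 3n − 543537 = 0.
The discriminant is 9 + 16·543537 = 8696601, and √8696601 = 2949.
So n = (3 + 2949) / 8 = 2952/8 = 369.
Check: 369·(4·369 − 3) = 543537. ✓

369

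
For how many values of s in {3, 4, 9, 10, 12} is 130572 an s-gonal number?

s = 3: P(3, 510) = 130305 and P(3, 511) = 130816; 130572 is not s-gonal.
s = 4: P(4, 361) = 130321 and P(4, 362) = 131044; 130572 is not s-gonal.
s = 9: P(9, 193) = 129889 and P(9, 194) = 131241; 130572 is not s-gonal.
s = 10: P(10, 181) = 130501 and P(10, 182) = 131950; 130572 is not s-gonal.
s = 12: P(12, 162) = 130572. ✓
Hits: s ∈ {12} → 1.

1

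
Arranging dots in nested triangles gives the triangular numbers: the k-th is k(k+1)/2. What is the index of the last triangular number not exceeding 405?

27

Solve n(n+1)/2 ≤ 405 for integer n.
n = 27 gives 378 ≤ 405, while n = 28 gives 406 > 405; so the answer is index 27.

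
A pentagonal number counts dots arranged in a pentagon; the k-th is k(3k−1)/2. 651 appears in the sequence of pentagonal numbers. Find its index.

21

Set n(3n−1)/2 = 651, giving 3n² − n − 1302 = 0.
The discriminant is 1 + 24·651 = 15625, and √15625 = 125.
So n = (1 + 125) / 6 = 126/6 = 21.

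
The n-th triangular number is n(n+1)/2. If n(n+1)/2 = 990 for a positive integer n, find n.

Set n(n+1)/2 = 990, giving n² + n − 1980 = 0.
So n = (-1 + 89) / 2 = 88/2 = 44.
Check: 44·45/2 = 990. ✓

44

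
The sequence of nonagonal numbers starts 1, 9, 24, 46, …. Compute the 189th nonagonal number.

124551

The 189th nonagonal number is n(7n−5)/2 with n = 189.
189·(7·189 − 5)/2 = 189·1318/2 = 189·659 = 124551.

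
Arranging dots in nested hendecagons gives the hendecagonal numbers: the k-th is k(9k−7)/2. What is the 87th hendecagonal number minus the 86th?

Consecutive hendecagonal numbers differ by 9n − 8: here 9·87 − 8 = 775.

775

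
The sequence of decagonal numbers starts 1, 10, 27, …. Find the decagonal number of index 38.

5662

The 38th decagonal number is n(4n−3) with n = 38.
38·(4·38 − 3) = 38·149 = 5662.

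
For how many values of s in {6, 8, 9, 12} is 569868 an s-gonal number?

s = 6: P(6, 534) = 569778 and P(6, 535) = 571915; 569868 is not s-gonal.
s = 8: P(8, 436) = 569416 and P(8, 437) = 572033; 569868 is not s-gonal.
s = 9: P(9, 403) = 567424 and P(9, 404) = 570246; 569868 is not s-gonal.
s = 12: P(12, 338) = 569868. ✓
Hits: s ∈ {12} → 1.

1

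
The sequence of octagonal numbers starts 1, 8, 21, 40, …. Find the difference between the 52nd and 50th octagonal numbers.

52·(3·52 − 2) = 8008 and 50·(3·50 − 2) = 7400.
Difference: 8008 − 7400 = 608.

608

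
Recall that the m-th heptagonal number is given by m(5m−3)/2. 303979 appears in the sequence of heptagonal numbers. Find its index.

Set n(5n−3)/2 = 303979, giving 5n² − 3n − 607958 = 0.
The discriminant is 9 + 40·303979 = 12159169, and √12159169 = 3487.
So n = (3 + 3487) / 10 = 3490/10 = 349.

349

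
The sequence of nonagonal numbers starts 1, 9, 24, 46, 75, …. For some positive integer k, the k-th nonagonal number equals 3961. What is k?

Set n(7n−5)/2 = 3961, giving 7n² − 5n − 7922 = 0.
The discriminant is 25 + 56·3961 = 221841, and √221841 = 471.
So n = (5 + 471) / 14 = 476/14 = 34.

34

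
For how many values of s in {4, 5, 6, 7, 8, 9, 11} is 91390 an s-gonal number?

s = 4: P(4, 302) = 91204 and P(4, 303) = 91809; 91390 is not s-gonal.
s = 5: P(5, 247) = 91390. ✓
s = 6: P(6, 214) = 91378 and P(6, 215) = 92235; 91390 is not s-gonal.
s = 7: P(7, 191) = 90916 and P(7, 192) = 91872; 91390 is not s-gonal.
s = 8: P(8, 174) = 90480 and P(8, 175) = 91525; 91390 is not s-gonal.
s = 9: P(9, 161) = 90321 and P(9, 162) = 91449; 91390 is not s-gonal.
s = 11: P(11, 142) = 90241 and P(11, 143) = 91520; 91390 is not s-gonal.
Hits: s ∈ {5} → 1.

1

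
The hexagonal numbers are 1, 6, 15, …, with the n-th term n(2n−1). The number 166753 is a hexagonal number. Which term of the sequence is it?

289

Set n(2n−1) = 166753, giving 2n² − n − 166753 = 0.
So n = (1 + 1155) / 4 = 1156/4 = 289.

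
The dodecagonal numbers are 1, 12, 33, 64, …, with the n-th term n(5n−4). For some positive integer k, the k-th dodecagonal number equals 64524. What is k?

114

Set n(5n−4) = 64524, giving 5n² − 4n − 64524 = 0.
The discriminant is 16 + 20·64524 = 1290496, and √1290496 = 1136.
So n = (4 + 1136) / 10 = 1140/10 = 114.
Check: 114·(5·114 − 4) = 64524. ✓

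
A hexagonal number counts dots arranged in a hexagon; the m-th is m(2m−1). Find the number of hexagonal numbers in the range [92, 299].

5

The n-th hexagonal number is n(2n−1).
Smallest index with value ≥ 92: n = 8 (giving 120).
Largest index with value ≤ 299: n = 12 (giving 276).
Indices 8 through 12: 5 terms.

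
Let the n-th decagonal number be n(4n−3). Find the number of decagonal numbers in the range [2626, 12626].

The n-th decagonal number is n(4n−3).
Smallest index with value ≥ 2626: n = 26 (giving 2626).
Largest index with value ≤ 12626: n = 56 (giving 12376).
Indices 26 through 56: 31 terms.

31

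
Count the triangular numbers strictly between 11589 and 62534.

The n-th triangular number is n(n+1)/2.
Smallest index with value > 11589: n = 152 (giving 11628).
Largest index with value < 62534: n = 353 (giving 62481).
Indices 152 through 353: 202 terms.

202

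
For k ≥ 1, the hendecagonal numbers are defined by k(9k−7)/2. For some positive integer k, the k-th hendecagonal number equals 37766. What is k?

Set n(9n−7)/2 = 37766, giving 9n² − 7n − 75532 = 0.
The discriminant is 49 + 72·37766 = 2719201, and √2719201 = 1649.
So n = (7 + 1649) / 18 = 1656/18 = 92.

92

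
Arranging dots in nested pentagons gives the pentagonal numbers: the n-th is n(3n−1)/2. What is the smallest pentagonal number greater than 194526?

Solve n(3n−1)/2 > 194526 for integer n.
The largest n with value ≤ 194526 is 360 (since 194220 ≤ 194526 < 195301), so the first above is n = 361, value 195301.

195301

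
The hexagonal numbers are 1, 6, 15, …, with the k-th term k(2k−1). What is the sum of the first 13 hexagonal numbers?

Σ i(2i−1) = 2Σi² − Σi over i = 1..13.
Σi = 91 and Σi² = 819.
2·819 − 1·91 = 1547.

1547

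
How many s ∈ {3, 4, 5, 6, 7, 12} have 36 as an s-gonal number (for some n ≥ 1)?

s = 3: P(3, 8) = 36. ✓
s = 4: P(4, 6) = 36. ✓
s = 5: P(5, 5) = 35 and P(5, 6) = 51; 36 is not s-gonal.
s = 6: P(6, 4) = 28 and P(6, 5) = 45; 36 is not s-gonal.
s = 7: P(7, 4) = 34 and P(7, 5) = 55; 36 is not s-gonal.
s = 12: P(12, 3) = 33 and P(12, 4) = 64; 36 is not s-gonal.
Hits: s ∈ {3, 4} → 2.

2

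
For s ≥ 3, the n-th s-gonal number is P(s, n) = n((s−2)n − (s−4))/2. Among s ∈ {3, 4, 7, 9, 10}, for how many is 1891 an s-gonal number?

1

s = 3: P(3, 61) = 1891. ✓
s = 4: P(4, 43) = 1849 and P(4, 44) = 1936; 1891 is not s-gonal.
s = 7: P(7, 27) = 1782 and P(7, 28) = 1918; 1891 is not s-gonal.
s = 9: P(9, 23) = 1794 and P(9, 24) = 1956; 1891 is not s-gonal.
s = 10: P(10, 22) = 1870 and P(10, 23) = 2047; 1891 is not s-gonal.
Hits: s ∈ {3} → 1.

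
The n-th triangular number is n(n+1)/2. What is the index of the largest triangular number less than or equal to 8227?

Solve n(n+1)/2 ≤ 8227 for integer n.
n = 127 gives 8128 ≤ 8227, while n = 128 gives 8256 > 8227; so the answer is index 127.

127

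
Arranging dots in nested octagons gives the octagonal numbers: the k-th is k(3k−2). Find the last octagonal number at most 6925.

6816

Solve n(3n−2) ≤ 6925 for integer n.
n = 48 gives 6816 ≤ 6925, while n = 49 gives 7105 > 6925; so the answer is 6816.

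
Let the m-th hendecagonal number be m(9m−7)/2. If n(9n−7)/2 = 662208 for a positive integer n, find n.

384

Set n(9n−7)/2 = 662208, giving 9n² − 7n − 1324416 = 0.
The discriminant is 49 + 72·662208 = 47679025, and √47679025 = 6905.
So n = (7 + 6905) / 18 = 6912/18 = 384.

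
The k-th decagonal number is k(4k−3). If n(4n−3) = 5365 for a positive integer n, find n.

37

Set n(4n−3) = 5365, giving 4n² − 3n − 5365 = 0.
The discriminant is 9 + 16·5365 = 85849, and √85849 = 293.
So n = (3 + 293) / 8 = 296/8 = 37.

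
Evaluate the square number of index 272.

The 272nd square number is n² with n = 272.
272² = 73984.

73984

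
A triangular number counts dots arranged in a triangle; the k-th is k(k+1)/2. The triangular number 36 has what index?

8

Set n(n+1)/2 = 36, giving n² + n − 72 = 0.
So n = (-1 + 17) / 2 = 16/2 = 8.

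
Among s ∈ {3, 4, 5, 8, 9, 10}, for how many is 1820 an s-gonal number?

s = 3: P(3, 59) = 1770 and P(3, 60) = 1830; 1820 is not s-gonal.
s = 4: P(4, 42) = 1764 and P(4, 43) = 1849; 1820 is not s-gonal.
s = 5: P(5, 35) = 1820. ✓
s = 8: P(8, 24) = 1680 and P(8, 25) = 1825; 1820 is not s-gonal.
s = 9: P(9, 23) = 1794 and P(9, 24) = 1956; 1820 is not s-gonal.
s = 10: P(10, 21) = 1701 and P(10, 22) = 1870; 1820 is not s-gonal.
Hits: s ∈ {5} → 1.

1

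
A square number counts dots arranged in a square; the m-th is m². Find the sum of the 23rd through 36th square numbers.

Σ_{i=23}^{36} i² = 16206 − 3795 = 12411.

12411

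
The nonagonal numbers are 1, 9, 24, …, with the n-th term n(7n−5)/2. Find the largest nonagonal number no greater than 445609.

Solve n(7n−5)/2 ≤ 445609 for integer n.
n = 357 gives 445179 ≤ 445609, while n = 358 gives 447679 > 445609; so the answer is 445179.

445179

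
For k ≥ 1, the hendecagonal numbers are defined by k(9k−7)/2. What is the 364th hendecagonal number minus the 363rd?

Consecutive hendecagonal numbers differ by 9n − 8: here 9·364 − 8 = 3268.

3268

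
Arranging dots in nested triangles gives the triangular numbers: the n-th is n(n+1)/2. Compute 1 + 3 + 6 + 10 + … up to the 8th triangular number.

120

Σ i(i+1)/2 = (Σi² + Σi) / 2 over i = 1..8.
Σi = 36 and Σi² = 204.
(1·204 + 1·36) / 2 = 240/2 = 120.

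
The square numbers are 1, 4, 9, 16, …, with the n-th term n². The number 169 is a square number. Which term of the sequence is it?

13

We need n² = 169, so n = √169 = 13.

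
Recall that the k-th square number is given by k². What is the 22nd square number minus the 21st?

n² − (n−1)² = 2n − 1, so 22² − 21² = 2·22 − 1 = 43.

43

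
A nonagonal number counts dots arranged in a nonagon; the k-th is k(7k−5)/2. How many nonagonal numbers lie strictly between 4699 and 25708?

The n-th nonagonal number is n(7n−5)/2.
Smallest index with value > 4699: n = 38 (giving 4959).
Largest index with value < 25708: n = 86 (giving 25671).
Indices 38 through 86: 49 terms.

49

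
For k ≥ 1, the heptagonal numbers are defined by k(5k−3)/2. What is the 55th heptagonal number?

The 55th heptagonal number is n(5n−3)/2 with n = 55.
55·(5·55 − 3)/2 = 55·272/2 = 55·136 = 7480.

7480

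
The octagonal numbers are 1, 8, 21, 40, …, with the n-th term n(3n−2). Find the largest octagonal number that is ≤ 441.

408

Solve n(3n−2) ≤ 441 for integer n.
n = 12 gives 408 ≤ 441, while n = 13 gives 481 > 441; so the answer is 408.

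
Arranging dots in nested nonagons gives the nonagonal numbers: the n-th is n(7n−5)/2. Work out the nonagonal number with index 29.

2871

29·(7·29 − 5)/2 = 29·198/2 = 29·99 = 2871.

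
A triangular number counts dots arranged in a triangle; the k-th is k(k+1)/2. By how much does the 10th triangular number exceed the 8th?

19

10·11/2 = 55 and 8·9/2 = 36.
Difference: 55 − 36 = 19.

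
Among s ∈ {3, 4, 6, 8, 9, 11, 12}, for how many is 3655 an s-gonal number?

s = 3: P(3, 85) = 3655. ✓
s = 4: P(4, 60) = 3600 and P(4, 61) = 3721; 3655 is not s-gonal.
s = 6: P(6, 43) = 3655. ✓
s = 8: P(8, 35) = 3605 and P(8, 36) = 3816; 3655 is not s-gonal.
s = 9: P(9, 32) = 3504 and P(9, 33) = 3729; 3655 is not s-gonal.
s = 11: P(11, 28) = 3430 and P(11, 29) = 3683; 3655 is not s-gonal.
s = 12: P(12, 27) = 3537 and P(12, 28) = 3808; 3655 is not s-gonal.
Hits: s ∈ {3, 6} → 2.

2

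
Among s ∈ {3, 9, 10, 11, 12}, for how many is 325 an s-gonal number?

s = 3: P(3, 25) = 325. ✓
s = 9: P(9, 10) = 325. ✓
s = 10: P(10, 9) = 297 and P(10, 10) = 370; 325 is not s-gonal.
s = 11: P(11, 8) = 260 and P(11, 9) = 333; 325 is not s-gonal.
s = 12: P(12, 8) = 288 and P(12, 9) = 369; 325 is not s-gonal.
Hits: s ∈ {3, 9} → 2.

2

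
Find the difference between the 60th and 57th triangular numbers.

60·61/2 = 1830 and 57·58/2 = 1653.
Difference: 1830 − 1653 = 177.

177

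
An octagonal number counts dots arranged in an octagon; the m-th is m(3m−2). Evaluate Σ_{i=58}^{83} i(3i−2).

388401

Σ i(3i−2) = 3Σi² − 2Σi over i = 58..83.
Σi = 3486 − 1653 = 1833 and Σi² = 194054 − 63365 = 130689.
3·130689 − 2·1833 = 388401.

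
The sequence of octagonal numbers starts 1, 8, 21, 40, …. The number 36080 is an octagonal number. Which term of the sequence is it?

110

Set n(3n−2) = 36080, giving 3n² − 2n − 36080 = 0.
So n = (2 + 658) / 6 = 660/6 = 110.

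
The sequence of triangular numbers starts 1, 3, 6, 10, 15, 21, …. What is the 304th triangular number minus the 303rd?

304

Consecutive triangular numbers differ by n: T_{304} − T_{303} = 304.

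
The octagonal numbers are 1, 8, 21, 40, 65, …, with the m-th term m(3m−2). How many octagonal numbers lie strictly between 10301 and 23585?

30

The n-th octagonal number is n(3n−2).
Smallest index with value > 10301: n = 59 (giving 10325).
Largest index with value < 23585: n = 88 (giving 23056).
Indices 59 through 88: 30 terms.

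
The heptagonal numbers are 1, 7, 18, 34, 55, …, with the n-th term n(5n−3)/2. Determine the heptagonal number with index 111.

111·(5·111 − 3)/2 = 111·552/2 = 111·276 = 30636.

30636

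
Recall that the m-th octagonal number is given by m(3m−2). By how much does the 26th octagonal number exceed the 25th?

Consecutive octagonal numbers differ by 6n − 5: here 6·26 − 5 = 151.

151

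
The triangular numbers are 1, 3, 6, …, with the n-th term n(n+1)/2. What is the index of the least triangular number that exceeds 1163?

Solve n(n+1)/2 > 1163 for integer n.
The largest n with value ≤ 1163 is 47 (since 1128 ≤ 1163 < 1176), so the first above is n = 48, value 1176.

48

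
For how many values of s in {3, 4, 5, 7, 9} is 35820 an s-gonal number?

1

s = 3: P(3, 267) = 35778 and P(3, 268) = 36046; 35820 is not s-gonal.
s = 4: P(4, 189) = 35721 and P(4, 190) = 36100; 35820 is not s-gonal.
s = 5: P(5, 154) = 35497 and P(5, 155) = 35960; 35820 is not s-gonal.
s = 7: P(7, 120) = 35820. ✓
s = 9: P(9, 101) = 35451 and P(9, 102) = 36159; 35820 is not s-gonal.
Hits: s ∈ {7} → 1.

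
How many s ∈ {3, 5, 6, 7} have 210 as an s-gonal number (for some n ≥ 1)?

s = 3: P(3, 20) = 210. ✓
s = 5: P(5, 12) = 210. ✓
s = 6: P(6, 10) = 190 and P(6, 11) = 231; 210 is not s-gonal.
s = 7: P(7, 9) = 189 and P(7, 10) = 235; 210 is not s-gonal.
Hits: s ∈ {3, 5} → 2.

2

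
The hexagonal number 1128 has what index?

24

Set n(2n−1) = 1128, giving 2n² − n − 1128 = 0.
So n = (1 + 95) / 4 = 96/4 = 24.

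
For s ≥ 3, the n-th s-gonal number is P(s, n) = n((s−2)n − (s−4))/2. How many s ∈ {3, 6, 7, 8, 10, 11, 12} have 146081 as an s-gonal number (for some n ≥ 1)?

s = 3: P(3, 540) = 146070 and P(3, 541) = 146611; 146081 is not s-gonal.
s = 6: P(6, 270) = 145530 and P(6, 271) = 146611; 146081 is not s-gonal.
s = 7: P(7, 242) = 146047 and P(7, 243) = 147258; 146081 is not s-gonal.
s = 8: P(8, 221) = 146081. ✓
s = 10: P(10, 191) = 145351 and P(10, 192) = 146880; 146081 is not s-gonal.
s = 11: P(11, 180) = 145170 and P(11, 181) = 146791; 146081 is not s-gonal.
s = 12: P(12, 171) = 145521 and P(12, 172) = 147232; 146081 is not s-gonal.
Hits: s ∈ {8} → 1.

1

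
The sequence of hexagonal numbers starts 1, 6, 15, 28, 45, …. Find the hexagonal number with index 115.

The 115th hexagonal number is n(2n−1) with n = 115.
115·(2·115 − 1) = 115·229 = 26335.

26335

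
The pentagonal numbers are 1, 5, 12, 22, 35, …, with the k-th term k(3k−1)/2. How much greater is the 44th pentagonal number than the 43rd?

Consecutive pentagonal numbers differ by 3n − 2: here 3·44 − 2 = 130.

130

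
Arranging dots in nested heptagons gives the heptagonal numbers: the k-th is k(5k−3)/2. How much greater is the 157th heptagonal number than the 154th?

2328

157·(5·157 − 3)/2 = 61387 and 154·(5·154 − 3)/2 = 59059.
Difference: 61387 − 59059 = 2328.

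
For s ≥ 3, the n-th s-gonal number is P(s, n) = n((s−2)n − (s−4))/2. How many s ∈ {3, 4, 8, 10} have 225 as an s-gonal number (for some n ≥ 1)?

2

s = 3: P(3, 20) = 210 and P(3, 21) = 231; 225 is not s-gonal.
s = 4: P(4, 15) = 225. ✓
s = 8: P(8, 9) = 225. ✓
s = 10: P(10, 7) = 175 and P(10, 8) = 232; 225 is not s-gonal.
Hits: s ∈ {4, 8} → 2.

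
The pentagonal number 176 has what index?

11

Set n(3n−1)/2 = 176, giving 3n² − n − 352 = 0.
The discriminant is 1 + 24·176 = 4225, and √4225 = 65.
So n = (1 + 65) / 6 = 66/6 = 11.
Check: 11·(3·11 − 1)/2 = 176. ✓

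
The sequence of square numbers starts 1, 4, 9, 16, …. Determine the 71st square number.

5041

The 71st square number is n² with n = 71.
71² = 5041.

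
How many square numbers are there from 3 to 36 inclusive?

5

The n-th square number is n².
Smallest index with value ≥ 3: n = 2 (giving 4).
Largest index with value ≤ 36: n = 6 (giving 36).
Indices 2 through 6: 5 terms.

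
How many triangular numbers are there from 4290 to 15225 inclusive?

82

The n-th triangular number is n(n+1)/2.
Smallest index with value ≥ 4290: n = 93 (giving 4371).
Largest index with value ≤ 15225: n = 174 (giving 15225).
Indices 93 through 174: 82 terms.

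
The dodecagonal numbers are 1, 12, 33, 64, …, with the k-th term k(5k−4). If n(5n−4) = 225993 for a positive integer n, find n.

213

Set n(5n−4) = 225993, giving 5n² − 4n − 225993 = 0.
So n = (4 + 2126) / 10 = 2130/10 = 213.
Check: 213·(5·213 − 4) = 225993. ✓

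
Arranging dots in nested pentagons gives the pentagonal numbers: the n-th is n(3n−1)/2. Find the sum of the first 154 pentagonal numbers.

Σ i(3i−1)/2 = (3Σi² − Σi) / 2 over i = 1..154.
Σi = 11935 and Σi² = 1229305.
(3·1229305 − 1·11935) / 2 = 3675980/2 = 1837990.

1837990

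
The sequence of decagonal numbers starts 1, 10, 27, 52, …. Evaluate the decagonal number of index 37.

5365

The 37th decagonal number is n(4n−3) with n = 37.
37·(4·37 − 3) = 37·145 = 5365.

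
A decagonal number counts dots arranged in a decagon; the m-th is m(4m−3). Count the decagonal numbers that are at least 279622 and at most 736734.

165

The n-th decagonal number is n(4n−3).
Smallest index with value ≥ 279622: n = 265 (giving 280105).
Largest index with value ≤ 736734: n = 429 (giving 734877).
Indices 265 through 429: 165 terms.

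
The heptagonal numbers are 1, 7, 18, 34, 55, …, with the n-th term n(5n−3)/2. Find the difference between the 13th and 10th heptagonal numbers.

13·(5·13 − 3)/2 = 403 and 10·(5·10 − 3)/2 = 235.
Difference: 403 − 235 = 168.

168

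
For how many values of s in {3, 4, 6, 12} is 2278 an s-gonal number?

2

s = 3: P(3, 67) = 2278. ✓
s = 4: P(4, 47) = 2209 and P(4, 48) = 2304; 2278 is not s-gonal.
s = 6: P(6, 34) = 2278. ✓
s = 12: P(12, 21) = 2121 and P(12, 22) = 2332; 2278 is not s-gonal.
Hits: s ∈ {3, 6} → 2.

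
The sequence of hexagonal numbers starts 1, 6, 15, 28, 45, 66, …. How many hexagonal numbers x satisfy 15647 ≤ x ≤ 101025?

The n-th hexagonal number is n(2n−1).
Smallest index with value ≥ 15647: n = 89 (giving 15753).
Largest index with value ≤ 101025: n = 225 (giving 101025).
Indices 89 through 225: 137 terms.

137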